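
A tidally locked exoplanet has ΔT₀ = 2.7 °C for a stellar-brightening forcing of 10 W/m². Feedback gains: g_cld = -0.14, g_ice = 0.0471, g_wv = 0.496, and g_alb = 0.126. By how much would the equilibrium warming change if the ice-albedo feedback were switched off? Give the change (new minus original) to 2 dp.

Original: g = 0.5291, ΔT = 2.7/(1−0.5291) = 5.7337 °C.
Without ice-albedo: g' = 0.482, ΔT' = 2.7/(1−0.482) = 5.2124 °C.
Change = 5.2124 − 5.7337 = -0.52 °C.

-0.52 °C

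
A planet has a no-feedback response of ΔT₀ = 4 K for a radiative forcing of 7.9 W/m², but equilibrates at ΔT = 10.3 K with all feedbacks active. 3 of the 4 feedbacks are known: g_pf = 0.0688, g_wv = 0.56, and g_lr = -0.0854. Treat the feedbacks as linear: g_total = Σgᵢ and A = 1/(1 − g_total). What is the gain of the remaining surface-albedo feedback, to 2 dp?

0.07

Amplification A = ΔT/ΔT₀ = 10.3/4 = 2.575.
Total gain g = 1 − 1/A = 1 − 1/2.575 = 0.6117.
Known gains sum to 0.0688 + 0.56 − 0.0854 = 0.5434.
g_alb = 0.6117 − 0.5434 = 0.07.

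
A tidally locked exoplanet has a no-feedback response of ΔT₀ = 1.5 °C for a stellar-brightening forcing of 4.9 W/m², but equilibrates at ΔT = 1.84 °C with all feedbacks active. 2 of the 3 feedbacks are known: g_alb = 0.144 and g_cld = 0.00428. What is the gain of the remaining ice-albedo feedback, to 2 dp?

Amplification A = ΔT/ΔT₀ = 1.84/1.5 = 1.227.
Total gain g = 1 − 1/A = 1 − 1/1.227 = 0.185.
Known gains sum to 0.144 + 0.00428 = 0.14828.
g_ice = 0.185 − 0.14828 = 0.04.

0.04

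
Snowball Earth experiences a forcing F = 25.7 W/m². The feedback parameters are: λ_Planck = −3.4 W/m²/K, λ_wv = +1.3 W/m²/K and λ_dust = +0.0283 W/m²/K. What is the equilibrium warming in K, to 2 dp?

12.41 K

Net feedback parameter λ = (−3.4) + (+1.3) + (+0.0283) = -2.0717 W/m²/K.
ΔT = −F/λ = −25.7/(-2.0717) = 12.41 K.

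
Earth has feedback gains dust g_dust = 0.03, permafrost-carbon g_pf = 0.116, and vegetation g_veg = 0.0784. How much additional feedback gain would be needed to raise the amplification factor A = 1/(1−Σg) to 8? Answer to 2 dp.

Current total gain = 0.2244.
Target gain for A = 8: g* = 1 − 1/8 = 0.875.
Additional gain needed = 0.875 − 0.2244 = 0.65.

0.65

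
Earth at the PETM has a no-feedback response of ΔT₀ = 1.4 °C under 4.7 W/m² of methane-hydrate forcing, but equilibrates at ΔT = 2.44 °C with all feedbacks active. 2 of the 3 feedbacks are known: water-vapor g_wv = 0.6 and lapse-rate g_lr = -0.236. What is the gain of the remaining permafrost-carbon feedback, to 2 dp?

Amplification A = ΔT/ΔT₀ = 2.44/1.4 = 1.743.
Total gain g = 1 − 1/A = 1 − 1/1.743 = 0.4263.
Known gains sum to 0.6 − 0.236 = 0.364.
g_pf = 0.4263 − 0.364 = 0.06.

0.06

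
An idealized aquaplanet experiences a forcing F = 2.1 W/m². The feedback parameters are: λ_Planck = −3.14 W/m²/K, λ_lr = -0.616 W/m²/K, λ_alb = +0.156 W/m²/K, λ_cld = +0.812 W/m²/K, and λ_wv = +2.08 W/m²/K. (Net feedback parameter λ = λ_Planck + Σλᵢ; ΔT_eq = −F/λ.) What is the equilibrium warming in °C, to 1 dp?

Net feedback parameter λ = (−3.14) + (-0.616) + (+0.156) + (+0.812) + (+2.08) = -0.708 W/m²/K.
ΔT = −F/λ = −2.1/(-0.708) = 3.0 °C.

3.0 °C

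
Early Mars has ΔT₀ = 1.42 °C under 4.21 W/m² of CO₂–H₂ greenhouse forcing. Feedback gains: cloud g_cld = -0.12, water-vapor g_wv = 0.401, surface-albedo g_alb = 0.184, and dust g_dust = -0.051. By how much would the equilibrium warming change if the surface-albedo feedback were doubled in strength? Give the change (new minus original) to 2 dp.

1.11 °C

Original: g = 0.414, ΔT = 1.42/(1−0.414) = 2.4232 °C.
With doubled surface-albedo: g' = 0.598, ΔT' = 1.42/(1−0.598) = 3.5323 °C.
Change = 3.5323 − 2.4232 = 1.11 °C.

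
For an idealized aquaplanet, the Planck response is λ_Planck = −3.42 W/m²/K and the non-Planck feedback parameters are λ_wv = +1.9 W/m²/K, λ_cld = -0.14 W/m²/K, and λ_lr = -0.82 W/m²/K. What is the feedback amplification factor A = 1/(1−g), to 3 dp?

Convert to gains: g_wv = 1.9/3.42 = 0.5556; g_cld = -0.14/3.42 = -0.04094; g_lr = -0.82/3.42 = -0.2398.
Total gain g = 0.27486.
A = 1/(1 − 0.27486) = 1.379.

1.379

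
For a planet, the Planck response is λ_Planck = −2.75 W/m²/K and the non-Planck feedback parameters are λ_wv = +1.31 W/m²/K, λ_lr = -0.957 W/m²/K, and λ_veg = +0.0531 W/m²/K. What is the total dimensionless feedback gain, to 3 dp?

Convert to gains: g_wv = 1.31/2.75 = 0.4764; g_lr = -0.957/2.75 = -0.348; g_veg = 0.0531/2.75 = 0.01931.
Total gain g = 0.14771.

0.148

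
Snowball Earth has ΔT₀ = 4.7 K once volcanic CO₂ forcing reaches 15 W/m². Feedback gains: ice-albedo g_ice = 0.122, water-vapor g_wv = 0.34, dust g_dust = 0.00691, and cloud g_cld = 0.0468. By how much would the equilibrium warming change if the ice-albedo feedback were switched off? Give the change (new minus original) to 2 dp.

Original: g = 0.51571, ΔT = 4.7/(1−0.51571) = 9.7049 K.
Without ice-albedo: g' = 0.39371, ΔT' = 4.7/(1−0.39371) = 7.7521 K.
Change = 7.7521 − 9.7049 = -1.95 K.

-1.95 K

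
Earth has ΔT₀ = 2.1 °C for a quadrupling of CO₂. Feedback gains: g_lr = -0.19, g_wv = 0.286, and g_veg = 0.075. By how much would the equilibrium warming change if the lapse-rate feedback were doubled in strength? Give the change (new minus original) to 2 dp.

Original: g = 0.171, ΔT = 2.1/(1−0.171) = 2.5332 °C.
With doubled lapse-rate: g' = -0.019, ΔT' = 2.1/(1+0.019) = 2.0608 °C.
Change = 2.0608 − 2.5332 = -0.47 °C.

-0.47 °C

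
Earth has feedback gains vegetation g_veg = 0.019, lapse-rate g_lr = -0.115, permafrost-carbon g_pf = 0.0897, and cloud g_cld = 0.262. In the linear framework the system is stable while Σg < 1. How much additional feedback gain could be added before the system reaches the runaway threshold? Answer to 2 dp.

0.74

Current total gain = 0.019 − 0.115 + 0.0897 + 0.262 = 0.2557.
Margin to runaway = 1 − 0.2557 = 0.74.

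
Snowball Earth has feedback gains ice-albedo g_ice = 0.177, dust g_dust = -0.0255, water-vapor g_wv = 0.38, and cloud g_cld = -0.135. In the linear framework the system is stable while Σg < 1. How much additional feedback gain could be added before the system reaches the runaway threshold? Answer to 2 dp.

Current total gain = 0.177 − 0.0255 + 0.38 − 0.135 = 0.3965.
Margin to runaway = 1 − 0.3965 = 0.60.

0.60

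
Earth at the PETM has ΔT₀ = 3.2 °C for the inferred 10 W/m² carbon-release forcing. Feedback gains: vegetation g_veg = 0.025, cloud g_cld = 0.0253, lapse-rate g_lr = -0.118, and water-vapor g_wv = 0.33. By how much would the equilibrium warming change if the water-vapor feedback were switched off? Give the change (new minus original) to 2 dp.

-1.34 °C

Original: g = 0.2623, ΔT = 3.2/(1−0.2623) = 4.3378 °C.
Without water-vapor: g' = -0.0677, ΔT' = 3.2/(1+0.0677) = 2.9971 °C.
Change = 2.9971 − 4.3378 = -1.34 °C.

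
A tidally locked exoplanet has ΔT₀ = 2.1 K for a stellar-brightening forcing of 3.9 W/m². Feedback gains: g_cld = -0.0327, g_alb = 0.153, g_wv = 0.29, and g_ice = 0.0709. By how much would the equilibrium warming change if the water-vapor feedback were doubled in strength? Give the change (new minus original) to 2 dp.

Original: g = 0.4812, ΔT = 2.1/(1−0.4812) = 4.0478 K.
With doubled water-vapor: g' = 0.7712, ΔT' = 2.1/(1−0.7712) = 9.1783 K.
Change = 9.1783 − 4.0478 = 5.13 K.

5.13 K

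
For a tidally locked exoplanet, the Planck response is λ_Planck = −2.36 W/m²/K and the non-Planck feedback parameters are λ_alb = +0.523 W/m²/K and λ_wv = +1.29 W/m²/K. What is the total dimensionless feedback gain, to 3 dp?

Convert to gains: g_alb = 0.523/2.36 = 0.2216; g_wv = 1.29/2.36 = 0.5466.
Total gain g = 0.7682.

0.768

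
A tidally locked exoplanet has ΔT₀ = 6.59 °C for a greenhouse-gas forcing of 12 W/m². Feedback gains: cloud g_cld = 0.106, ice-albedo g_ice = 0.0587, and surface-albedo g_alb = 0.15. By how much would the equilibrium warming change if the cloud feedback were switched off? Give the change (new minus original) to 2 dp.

-1.29 °C

Original: g = 0.3147, ΔT = 6.59/(1−0.3147) = 9.6162 °C.
Without cloud: g' = 0.2087, ΔT' = 6.59/(1−0.2087) = 8.3281 °C.
Change = 8.3281 − 9.6162 = -1.29 °C.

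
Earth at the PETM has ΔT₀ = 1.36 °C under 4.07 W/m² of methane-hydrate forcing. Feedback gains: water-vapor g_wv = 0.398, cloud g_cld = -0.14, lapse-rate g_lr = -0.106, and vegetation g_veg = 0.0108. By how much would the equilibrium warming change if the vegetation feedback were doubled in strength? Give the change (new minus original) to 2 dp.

0.02 °C

Original: g = 0.1628, ΔT = 1.36/(1−0.1628) = 1.6245 °C.
With doubled vegetation: g' = 0.1736, ΔT' = 1.36/(1−0.1736) = 1.6457 °C.
Change = 1.6457 − 1.6245 = 0.02 °C.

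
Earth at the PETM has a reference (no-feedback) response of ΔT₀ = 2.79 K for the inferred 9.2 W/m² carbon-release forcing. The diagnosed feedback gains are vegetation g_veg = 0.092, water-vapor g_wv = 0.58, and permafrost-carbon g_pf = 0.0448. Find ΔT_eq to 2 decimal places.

Total gain g = 0.092 + 0.58 + 0.0448 = 0.7168.
Amplification A = 1/(1 − 0.7168) = 3.531.
ΔT = 2.79 × 3.531 = 9.85 K.

9.85 K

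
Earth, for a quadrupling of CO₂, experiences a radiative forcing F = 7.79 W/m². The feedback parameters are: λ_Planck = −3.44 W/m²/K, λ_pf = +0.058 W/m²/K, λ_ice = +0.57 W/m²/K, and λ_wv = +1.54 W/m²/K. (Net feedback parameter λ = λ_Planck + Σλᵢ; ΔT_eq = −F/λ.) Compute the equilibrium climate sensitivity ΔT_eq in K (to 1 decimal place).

Net feedback parameter λ = (−3.44) + (+0.058) + (+0.57) + (+1.54) = -1.272 W/m²/K.
ΔT = −F/λ = −7.79/(-1.272) = 6.1 K.

6.1 K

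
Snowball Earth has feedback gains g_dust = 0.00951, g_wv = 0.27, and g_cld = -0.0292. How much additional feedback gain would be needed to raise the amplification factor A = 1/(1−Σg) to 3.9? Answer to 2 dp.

Current total gain = 0.25031.
Target gain for A = 3.9: g* = 1 − 1/3.9 = 0.7436.
Additional gain needed = 0.7436 − 0.25031 = 0.49.

0.49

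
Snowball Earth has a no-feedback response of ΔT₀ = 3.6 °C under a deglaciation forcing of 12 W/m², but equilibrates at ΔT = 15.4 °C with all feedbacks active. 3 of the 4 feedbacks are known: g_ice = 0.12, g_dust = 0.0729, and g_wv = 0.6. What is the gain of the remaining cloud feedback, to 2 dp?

Amplification A = ΔT/ΔT₀ = 15.4/3.6 = 4.278.
Total gain g = 1 − 1/A = 1 − 1/4.278 = 0.7662.
Known gains sum to 0.12 + 0.0729 + 0.6 = 0.7929.
g_cld = 0.7662 − 0.7929 = -0.03.

-0.03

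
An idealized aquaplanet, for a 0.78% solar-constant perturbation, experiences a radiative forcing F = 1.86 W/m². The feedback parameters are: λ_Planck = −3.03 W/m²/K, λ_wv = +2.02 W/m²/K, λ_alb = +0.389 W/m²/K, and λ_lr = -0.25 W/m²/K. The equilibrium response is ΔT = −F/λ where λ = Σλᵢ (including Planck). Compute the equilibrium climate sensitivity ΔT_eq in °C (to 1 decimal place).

Net feedback parameter λ = (−3.03) + (+2.02) + (+0.389) + (-0.25) = -0.871 W/m²/K.
ΔT = −F/λ = −1.86/(-0.871) = 2.1 °C.

2.1 °C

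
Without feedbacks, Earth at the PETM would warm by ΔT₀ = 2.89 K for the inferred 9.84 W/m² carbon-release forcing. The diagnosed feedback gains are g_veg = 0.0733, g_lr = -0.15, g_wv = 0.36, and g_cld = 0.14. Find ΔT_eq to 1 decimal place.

5.0 K

Total gain g = 0.0733 − 0.15 + 0.36 + 0.14 = 0.4233.
Amplification A = 1/(1 − 0.4233) = 1.734.
ΔT = 2.89 × 1.734 = 5.0 K.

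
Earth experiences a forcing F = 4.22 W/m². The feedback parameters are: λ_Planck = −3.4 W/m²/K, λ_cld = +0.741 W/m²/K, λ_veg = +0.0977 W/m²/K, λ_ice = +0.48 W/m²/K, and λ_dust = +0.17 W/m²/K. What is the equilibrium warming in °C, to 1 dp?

2.2 °C

Net feedback parameter λ = (−3.4) + (+0.741) + (+0.0977) + (+0.48) + (+0.17) = -1.9113 W/m²/K.
ΔT = −F/λ = −4.22/(-1.9113) = 2.2 °C.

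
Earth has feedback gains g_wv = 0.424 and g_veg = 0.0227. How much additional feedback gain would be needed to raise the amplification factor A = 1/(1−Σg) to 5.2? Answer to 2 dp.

0.36

Current total gain = 0.4467.
Target gain for A = 5.2: g* = 1 − 1/5.2 = 0.8077.
Additional gain needed = 0.8077 − 0.4467 = 0.36.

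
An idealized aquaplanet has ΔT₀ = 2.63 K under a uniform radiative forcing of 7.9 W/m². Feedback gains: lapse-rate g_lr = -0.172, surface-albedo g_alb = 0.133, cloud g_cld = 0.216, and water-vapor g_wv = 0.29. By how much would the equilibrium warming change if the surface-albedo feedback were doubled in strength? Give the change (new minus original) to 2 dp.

Original: g = 0.467, ΔT = 2.63/(1−0.467) = 4.9343 K.
With doubled surface-albedo: g' = 0.6, ΔT' = 2.63/(1−0.6) = 6.5750 K.
Change = 6.5750 − 4.9343 = 1.64 K.

1.64 K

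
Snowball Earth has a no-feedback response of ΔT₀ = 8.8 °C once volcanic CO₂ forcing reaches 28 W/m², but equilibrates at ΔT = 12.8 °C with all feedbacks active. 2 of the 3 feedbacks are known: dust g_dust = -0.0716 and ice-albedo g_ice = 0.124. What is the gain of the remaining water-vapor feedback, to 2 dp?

0.26

Amplification A = ΔT/ΔT₀ = 12.8/8.8 = 1.455.
Total gain g = 1 − 1/A = 1 − 1/1.455 = 0.3127.
Known gains sum to -0.0716 + 0.124 = 0.0524.
g_wv = 0.3127 − 0.0524 = 0.26.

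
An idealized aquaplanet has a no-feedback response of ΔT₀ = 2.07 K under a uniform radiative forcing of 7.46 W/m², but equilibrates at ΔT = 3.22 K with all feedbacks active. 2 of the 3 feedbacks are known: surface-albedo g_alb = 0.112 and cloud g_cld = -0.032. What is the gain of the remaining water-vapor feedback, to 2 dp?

0.28

Amplification A = ΔT/ΔT₀ = 3.22/2.07 = 1.556.
Total gain g = 1 − 1/A = 1 − 1/1.556 = 0.3573.
Known gains sum to 0.112 − 0.032 = 0.08.
g_wv = 0.3573 − 0.08 = 0.28.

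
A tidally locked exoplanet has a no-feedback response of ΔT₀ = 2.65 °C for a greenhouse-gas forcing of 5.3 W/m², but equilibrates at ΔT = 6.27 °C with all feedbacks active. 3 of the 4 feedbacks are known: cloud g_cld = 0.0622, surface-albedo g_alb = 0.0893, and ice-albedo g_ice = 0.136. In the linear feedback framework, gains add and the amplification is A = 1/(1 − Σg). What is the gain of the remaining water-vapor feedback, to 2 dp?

0.29

Amplification A = ΔT/ΔT₀ = 6.27/2.65 = 2.366.
Total gain g = 1 − 1/A = 1 − 1/2.366 = 0.5773.
Known gains sum to 0.0622 + 0.0893 + 0.136 = 0.2875.
g_wv = 0.5773 − 0.2875 = 0.29.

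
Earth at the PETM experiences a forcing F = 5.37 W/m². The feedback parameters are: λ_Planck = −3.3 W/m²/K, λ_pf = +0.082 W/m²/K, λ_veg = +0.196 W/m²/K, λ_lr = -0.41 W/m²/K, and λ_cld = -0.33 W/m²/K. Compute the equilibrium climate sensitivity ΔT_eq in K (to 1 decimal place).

1.4 K

Net feedback parameter λ = (−3.3) + (+0.082) + (+0.196) + (-0.41) + (-0.33) = -3.762 W/m²/K.
ΔT = −F/λ = −5.37/(-3.762) = 1.4 K.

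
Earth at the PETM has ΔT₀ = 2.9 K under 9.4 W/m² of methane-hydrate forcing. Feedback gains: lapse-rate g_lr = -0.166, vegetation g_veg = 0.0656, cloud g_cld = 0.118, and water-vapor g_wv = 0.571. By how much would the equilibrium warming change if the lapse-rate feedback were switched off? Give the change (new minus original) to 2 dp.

4.77 K

Original: g = 0.5886, ΔT = 2.9/(1−0.5886) = 7.0491 K.
Without lapse-rate: g' = 0.7546, ΔT' = 2.9/(1−0.7546) = 11.8174 K.
Change = 11.8174 − 7.0491 = 4.77 K.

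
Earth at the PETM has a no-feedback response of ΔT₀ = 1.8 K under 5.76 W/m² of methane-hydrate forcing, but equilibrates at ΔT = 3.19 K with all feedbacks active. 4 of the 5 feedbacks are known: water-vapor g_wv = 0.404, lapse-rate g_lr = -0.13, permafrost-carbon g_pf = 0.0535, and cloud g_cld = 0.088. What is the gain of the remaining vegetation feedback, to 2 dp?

Amplification A = ΔT/ΔT₀ = 3.19/1.8 = 1.772.
Total gain g = 1 − 1/A = 1 − 1/1.772 = 0.4357.
Known gains sum to 0.404 − 0.13 + 0.0535 + 0.088 = 0.4155.
g_veg = 0.4357 − 0.4155 = 0.02.

0.02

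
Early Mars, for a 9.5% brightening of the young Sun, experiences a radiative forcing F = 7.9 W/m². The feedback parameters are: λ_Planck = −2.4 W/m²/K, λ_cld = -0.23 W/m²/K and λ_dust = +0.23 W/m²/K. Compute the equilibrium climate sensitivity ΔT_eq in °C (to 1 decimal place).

Net feedback parameter λ = (−2.4) + (-0.23) + (+0.23) = -2.4 W/m²/K.
ΔT = −F/λ = −7.9/(-2.4) = 3.3 °C.

3.3 °C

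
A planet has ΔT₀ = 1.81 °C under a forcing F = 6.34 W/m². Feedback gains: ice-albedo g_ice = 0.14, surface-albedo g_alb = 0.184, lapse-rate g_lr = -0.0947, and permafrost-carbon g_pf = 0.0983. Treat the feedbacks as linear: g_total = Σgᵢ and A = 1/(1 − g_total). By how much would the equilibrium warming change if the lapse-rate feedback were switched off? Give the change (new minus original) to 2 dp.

0.44 °C

Original: g = 0.3276, ΔT = 1.81/(1−0.3276) = 2.6919 °C.
Without lapse-rate: g' = 0.4223, ΔT' = 1.81/(1−0.4223) = 3.1331 °C.
Change = 3.1331 − 2.6919 = 0.44 °C.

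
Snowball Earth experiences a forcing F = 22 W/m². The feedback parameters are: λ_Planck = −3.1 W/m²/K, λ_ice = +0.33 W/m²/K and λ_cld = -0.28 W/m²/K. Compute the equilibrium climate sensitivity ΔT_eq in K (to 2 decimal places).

7.21 K

Net feedback parameter λ = (−3.1) + (+0.33) + (-0.28) = -3.05 W/m²/K.
ΔT = −F/λ = −22/(-3.05) = 7.21 K.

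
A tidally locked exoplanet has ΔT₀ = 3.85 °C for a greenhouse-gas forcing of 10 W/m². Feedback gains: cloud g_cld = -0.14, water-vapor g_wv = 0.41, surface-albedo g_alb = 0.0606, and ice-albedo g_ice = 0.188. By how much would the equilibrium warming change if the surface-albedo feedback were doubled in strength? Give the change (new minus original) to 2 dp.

Original: g = 0.5186, ΔT = 3.85/(1−0.5186) = 7.9975 °C.
With doubled surface-albedo: g' = 0.5792, ΔT' = 3.85/(1−0.5792) = 9.1492 °C.
Change = 9.1492 − 7.9975 = 1.15 °C.

1.15 °C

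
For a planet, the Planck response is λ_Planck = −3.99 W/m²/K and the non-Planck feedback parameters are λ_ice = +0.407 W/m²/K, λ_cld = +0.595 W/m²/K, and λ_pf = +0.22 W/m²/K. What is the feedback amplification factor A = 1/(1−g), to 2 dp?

1.44

Convert to gains: g_ice = 0.407/3.99 = 0.102; g_cld = 0.595/3.99 = 0.1491; g_pf = 0.22/3.99 = 0.05514.
Total gain g = 0.30624.
A = 1/(1 − 0.30624) = 1.44.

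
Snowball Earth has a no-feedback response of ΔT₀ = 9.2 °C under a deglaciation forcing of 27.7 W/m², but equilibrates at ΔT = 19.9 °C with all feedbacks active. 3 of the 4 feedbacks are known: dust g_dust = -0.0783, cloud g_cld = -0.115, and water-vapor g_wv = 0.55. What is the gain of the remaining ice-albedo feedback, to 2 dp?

Amplification A = ΔT/ΔT₀ = 19.9/9.2 = 2.163.
Total gain g = 1 − 1/A = 1 − 1/2.163 = 0.5377.
Known gains sum to -0.0783 − 0.115 + 0.55 = 0.3567.
g_ice = 0.5377 − 0.3567 = 0.18.

0.18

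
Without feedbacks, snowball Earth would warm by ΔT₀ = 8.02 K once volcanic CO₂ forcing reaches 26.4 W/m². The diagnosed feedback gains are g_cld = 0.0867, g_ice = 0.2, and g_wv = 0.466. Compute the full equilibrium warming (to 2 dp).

Total gain g = 0.0867 + 0.2 + 0.466 = 0.7527.
Amplification A = 1/(1 − 0.7527) = 4.044.
ΔT = 8.02 × 4.044 = 32.43 K.

32.43 K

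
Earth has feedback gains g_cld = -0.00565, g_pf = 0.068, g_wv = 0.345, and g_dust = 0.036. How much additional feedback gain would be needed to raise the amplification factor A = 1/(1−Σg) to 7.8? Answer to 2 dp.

0.43

Current total gain = 0.44335.
Target gain for A = 7.8: g* = 1 − 1/7.8 = 0.8718.
Additional gain needed = 0.8718 − 0.44335 = 0.43.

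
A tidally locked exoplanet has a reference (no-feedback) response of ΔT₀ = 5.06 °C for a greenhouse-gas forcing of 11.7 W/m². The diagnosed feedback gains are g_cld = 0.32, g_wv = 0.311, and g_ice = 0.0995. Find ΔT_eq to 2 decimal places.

Total gain g = 0.32 + 0.311 + 0.0995 = 0.7305.
Amplification A = 1/(1 − 0.7305) = 3.711.
ΔT = 5.06 × 3.711 = 18.78 °C.

18.78 °C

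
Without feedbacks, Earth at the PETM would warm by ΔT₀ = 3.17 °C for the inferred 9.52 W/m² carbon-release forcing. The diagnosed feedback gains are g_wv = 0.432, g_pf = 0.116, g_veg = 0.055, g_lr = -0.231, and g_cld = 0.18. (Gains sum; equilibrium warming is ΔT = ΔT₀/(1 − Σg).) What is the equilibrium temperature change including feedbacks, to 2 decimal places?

Total gain g = 0.432 + 0.116 + 0.055 − 0.231 + 0.18 = 0.552.
Amplification A = 1/(1 − 0.552) = 2.232.
ΔT = 3.17 × 2.232 = 7.08 °C.

7.08 °C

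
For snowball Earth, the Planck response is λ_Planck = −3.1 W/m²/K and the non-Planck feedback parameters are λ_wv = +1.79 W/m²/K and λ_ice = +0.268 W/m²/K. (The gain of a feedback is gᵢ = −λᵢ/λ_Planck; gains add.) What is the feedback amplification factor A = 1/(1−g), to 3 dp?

2.975

Convert to gains: g_wv = 1.79/3.1 = 0.5774; g_ice = 0.268/3.1 = 0.08645.
Total gain g = 0.66385.
A = 1/(1 − 0.66385) = 2.975.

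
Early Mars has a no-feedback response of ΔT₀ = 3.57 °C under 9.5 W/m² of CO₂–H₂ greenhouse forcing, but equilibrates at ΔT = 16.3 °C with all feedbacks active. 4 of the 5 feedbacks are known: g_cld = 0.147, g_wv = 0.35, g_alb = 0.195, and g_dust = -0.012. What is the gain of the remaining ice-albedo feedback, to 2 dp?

Amplification A = ΔT/ΔT₀ = 16.3/3.57 = 4.566.
Total gain g = 1 − 1/A = 1 − 1/4.566 = 0.781.
Known gains sum to 0.147 + 0.35 + 0.195 − 0.012 = 0.68.
g_ice = 0.781 − 0.68 = 0.10.

0.10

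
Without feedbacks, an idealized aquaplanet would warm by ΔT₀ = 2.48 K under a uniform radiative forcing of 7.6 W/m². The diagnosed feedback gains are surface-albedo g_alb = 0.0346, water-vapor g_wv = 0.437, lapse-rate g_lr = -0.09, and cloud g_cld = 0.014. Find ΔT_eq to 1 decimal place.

4.1 K

Total gain g = 0.0346 + 0.437 − 0.09 + 0.014 = 0.3956.
Amplification A = 1/(1 − 0.3956) = 1.655.
ΔT = 2.48 × 1.655 = 4.1 K.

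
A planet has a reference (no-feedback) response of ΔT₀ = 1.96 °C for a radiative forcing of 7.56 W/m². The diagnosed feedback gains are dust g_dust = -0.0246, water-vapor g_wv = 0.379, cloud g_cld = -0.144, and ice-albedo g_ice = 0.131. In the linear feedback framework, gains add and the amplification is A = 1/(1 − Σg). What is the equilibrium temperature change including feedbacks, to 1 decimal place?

3.0 °C

Total gain g = -0.0246 + 0.379 − 0.144 + 0.131 = 0.3414.
Amplification A = 1/(1 − 0.3414) = 1.518.
ΔT = 1.96 × 1.518 = 3.0 °C.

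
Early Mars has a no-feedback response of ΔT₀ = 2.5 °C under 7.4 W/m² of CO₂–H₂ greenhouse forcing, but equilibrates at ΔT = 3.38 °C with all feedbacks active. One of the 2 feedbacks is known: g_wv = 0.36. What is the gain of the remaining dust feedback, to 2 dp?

-0.10

Amplification A = ΔT/ΔT₀ = 3.38/2.5 = 1.352.
Total gain g = 1 − 1/A = 1 − 1/1.352 = 0.2604.
The known gain is 0.36.
g_dust = 0.2604 − 0.36 = -0.10.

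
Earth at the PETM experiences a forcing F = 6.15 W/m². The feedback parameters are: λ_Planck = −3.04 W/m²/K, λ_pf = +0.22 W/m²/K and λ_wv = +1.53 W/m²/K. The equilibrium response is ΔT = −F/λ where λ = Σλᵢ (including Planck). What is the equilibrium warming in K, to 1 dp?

Net feedback parameter λ = (−3.04) + (+0.22) + (+1.53) = -1.29 W/m²/K.
ΔT = −F/λ = −6.15/(-1.29) = 4.8 K.

4.8 K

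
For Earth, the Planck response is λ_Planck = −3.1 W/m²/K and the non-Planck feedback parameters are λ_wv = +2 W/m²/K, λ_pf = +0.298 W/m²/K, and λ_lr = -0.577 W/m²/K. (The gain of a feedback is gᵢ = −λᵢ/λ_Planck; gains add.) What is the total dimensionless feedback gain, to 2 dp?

0.56

Convert to gains: g_wv = 2/3.1 = 0.6452; g_pf = 0.298/3.1 = 0.09613; g_lr = -0.577/3.1 = -0.1861.
Total gain g = 0.55523.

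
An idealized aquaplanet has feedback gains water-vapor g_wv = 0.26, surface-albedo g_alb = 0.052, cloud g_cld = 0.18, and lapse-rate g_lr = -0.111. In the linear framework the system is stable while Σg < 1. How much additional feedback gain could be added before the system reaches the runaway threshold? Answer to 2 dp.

Current total gain = 0.26 + 0.052 + 0.18 − 0.111 = 0.381.
Margin to runaway = 1 − 0.381 = 0.62.

0.62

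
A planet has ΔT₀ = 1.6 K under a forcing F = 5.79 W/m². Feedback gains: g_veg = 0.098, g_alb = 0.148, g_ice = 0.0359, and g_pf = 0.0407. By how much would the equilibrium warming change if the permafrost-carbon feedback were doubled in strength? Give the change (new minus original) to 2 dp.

0.15 K

Original: g = 0.3226, ΔT = 1.6/(1−0.3226) = 2.3620 K.
With doubled permafrost-carbon: g' = 0.3633, ΔT' = 1.6/(1−0.3633) = 2.5130 K.
Change = 2.5130 − 2.3620 = 0.15 K.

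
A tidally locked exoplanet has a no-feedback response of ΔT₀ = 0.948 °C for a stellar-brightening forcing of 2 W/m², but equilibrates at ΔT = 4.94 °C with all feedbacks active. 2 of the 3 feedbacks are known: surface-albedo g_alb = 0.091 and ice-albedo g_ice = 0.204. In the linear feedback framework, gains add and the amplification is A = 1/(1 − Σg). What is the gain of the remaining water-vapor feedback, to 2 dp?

0.51

Amplification A = ΔT/ΔT₀ = 4.94/0.948 = 5.211.
Total gain g = 1 − 1/A = 1 − 1/5.211 = 0.8081.
Known gains sum to 0.091 + 0.204 = 0.295.
g_wv = 0.8081 − 0.295 = 0.51.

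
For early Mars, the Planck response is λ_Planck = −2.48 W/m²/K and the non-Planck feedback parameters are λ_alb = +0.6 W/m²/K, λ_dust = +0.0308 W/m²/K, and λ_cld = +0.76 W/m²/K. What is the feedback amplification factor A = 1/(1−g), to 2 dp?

Convert to gains: g_alb = 0.6/2.48 = 0.2419; g_dust = 0.0308/2.48 = 0.01242; g_cld = 0.76/2.48 = 0.3065.
Total gain g = 0.56082.
A = 1/(1 − 0.56082) = 2.28.

2.28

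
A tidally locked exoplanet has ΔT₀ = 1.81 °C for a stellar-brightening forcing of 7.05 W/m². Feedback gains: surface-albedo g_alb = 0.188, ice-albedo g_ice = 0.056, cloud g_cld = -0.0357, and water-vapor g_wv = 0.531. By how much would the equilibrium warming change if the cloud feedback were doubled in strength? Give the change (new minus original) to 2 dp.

Original: g = 0.7393, ΔT = 1.81/(1−0.7393) = 6.9428 °C.
With doubled cloud: g' = 0.7036, ΔT' = 1.81/(1−0.7036) = 6.1066 °C.
Change = 6.1066 − 6.9428 = -0.84 °C.

-0.84 °C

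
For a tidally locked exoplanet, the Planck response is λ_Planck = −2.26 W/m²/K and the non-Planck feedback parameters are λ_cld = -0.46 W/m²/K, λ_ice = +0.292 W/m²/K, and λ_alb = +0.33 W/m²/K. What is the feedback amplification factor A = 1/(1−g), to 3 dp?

Convert to gains: g_cld = -0.46/2.26 = -0.2035; g_ice = 0.292/2.26 = 0.1292; g_alb = 0.33/2.26 = 0.146.
Total gain g = 0.0717.
A = 1/(1 − 0.0717) = 1.077.

1.077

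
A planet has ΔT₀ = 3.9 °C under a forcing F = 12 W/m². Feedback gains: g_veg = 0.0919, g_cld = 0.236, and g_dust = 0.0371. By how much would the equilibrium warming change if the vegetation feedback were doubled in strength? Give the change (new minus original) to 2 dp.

1.04 °C

Original: g = 0.365, ΔT = 3.9/(1−0.365) = 6.1417 °C.
With doubled vegetation: g' = 0.4569, ΔT' = 3.9/(1−0.4569) = 7.1810 °C.
Change = 7.1810 − 6.1417 = 1.04 °C.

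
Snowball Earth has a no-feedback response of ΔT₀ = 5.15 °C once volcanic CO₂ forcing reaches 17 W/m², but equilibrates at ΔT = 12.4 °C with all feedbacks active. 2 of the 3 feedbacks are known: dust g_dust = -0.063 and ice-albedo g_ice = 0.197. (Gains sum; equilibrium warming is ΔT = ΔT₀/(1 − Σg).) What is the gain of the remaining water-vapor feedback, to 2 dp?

0.45

Amplification A = ΔT/ΔT₀ = 12.4/5.15 = 2.408.
Total gain g = 1 − 1/A = 1 − 1/2.408 = 0.5847.
Known gains sum to -0.063 + 0.197 = 0.134.
g_wv = 0.5847 − 0.134 = 0.45.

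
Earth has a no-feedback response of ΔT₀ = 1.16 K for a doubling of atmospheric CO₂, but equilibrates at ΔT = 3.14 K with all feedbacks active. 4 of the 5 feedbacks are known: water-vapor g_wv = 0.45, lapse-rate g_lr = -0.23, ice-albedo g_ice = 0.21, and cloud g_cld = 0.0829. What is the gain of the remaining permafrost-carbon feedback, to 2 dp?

0.12

Amplification A = ΔT/ΔT₀ = 3.14/1.16 = 2.707.
Total gain g = 1 − 1/A = 1 − 1/2.707 = 0.6306.
Known gains sum to 0.45 − 0.23 + 0.21 + 0.0829 = 0.5129.
g_pf = 0.6306 − 0.5129 = 0.12.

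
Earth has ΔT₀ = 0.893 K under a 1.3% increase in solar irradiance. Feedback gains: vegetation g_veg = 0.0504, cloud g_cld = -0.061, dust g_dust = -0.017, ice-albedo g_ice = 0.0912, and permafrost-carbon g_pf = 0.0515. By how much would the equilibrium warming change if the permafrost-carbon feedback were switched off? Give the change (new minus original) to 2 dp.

Original: g = 0.1151, ΔT = 0.893/(1−0.1151) = 1.0092 K.
Without permafrost-carbon: g' = 0.0636, ΔT' = 0.893/(1−0.0636) = 0.9537 K.
Change = 0.9537 − 1.0092 = -0.06 K.

-0.06 K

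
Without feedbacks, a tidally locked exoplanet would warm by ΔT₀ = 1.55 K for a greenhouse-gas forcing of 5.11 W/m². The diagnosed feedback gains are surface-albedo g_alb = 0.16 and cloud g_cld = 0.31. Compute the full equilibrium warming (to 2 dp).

Total gain g = 0.16 + 0.31 = 0.47.
Amplification A = 1/(1 − 0.47) = 1.887.
ΔT = 1.55 × 1.887 = 2.92 K.

2.92 K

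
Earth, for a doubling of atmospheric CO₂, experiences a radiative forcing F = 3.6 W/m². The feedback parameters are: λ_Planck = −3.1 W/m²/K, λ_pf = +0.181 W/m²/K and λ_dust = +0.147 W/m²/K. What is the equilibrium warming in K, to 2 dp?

1.30 K

Net feedback parameter λ = (−3.1) + (+0.181) + (+0.147) = -2.772 W/m²/K.
ΔT = −F/λ = −3.6/(-2.772) = 1.30 K.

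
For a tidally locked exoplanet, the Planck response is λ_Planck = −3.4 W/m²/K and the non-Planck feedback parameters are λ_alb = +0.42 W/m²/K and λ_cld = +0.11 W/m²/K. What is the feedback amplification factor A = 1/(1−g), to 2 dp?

Convert to gains: g_alb = 0.42/3.4 = 0.1235; g_cld = 0.11/3.4 = 0.03235.
Total gain g = 0.15585.
A = 1/(1 − 0.15585) = 1.18.

1.18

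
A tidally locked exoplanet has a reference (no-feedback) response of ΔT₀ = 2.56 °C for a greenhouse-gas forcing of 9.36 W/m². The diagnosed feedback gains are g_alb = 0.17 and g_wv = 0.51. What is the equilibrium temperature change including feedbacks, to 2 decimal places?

8.00 °C

Total gain g = 0.17 + 0.51 = 0.68.
Amplification A = 1/(1 − 0.68) = 3.125.
ΔT = 2.56 × 3.125 = 8.00 °C.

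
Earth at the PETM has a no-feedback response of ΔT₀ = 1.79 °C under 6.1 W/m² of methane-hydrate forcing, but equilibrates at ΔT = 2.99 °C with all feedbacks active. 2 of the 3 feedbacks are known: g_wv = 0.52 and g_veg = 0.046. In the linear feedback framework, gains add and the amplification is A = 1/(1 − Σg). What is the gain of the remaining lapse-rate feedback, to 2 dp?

-0.16

Amplification A = ΔT/ΔT₀ = 2.99/1.79 = 1.67.
Total gain g = 1 − 1/A = 1 − 1/1.67 = 0.4012.
Known gains sum to 0.52 + 0.046 = 0.566.
g_lr = 0.4012 − 0.566 = -0.16.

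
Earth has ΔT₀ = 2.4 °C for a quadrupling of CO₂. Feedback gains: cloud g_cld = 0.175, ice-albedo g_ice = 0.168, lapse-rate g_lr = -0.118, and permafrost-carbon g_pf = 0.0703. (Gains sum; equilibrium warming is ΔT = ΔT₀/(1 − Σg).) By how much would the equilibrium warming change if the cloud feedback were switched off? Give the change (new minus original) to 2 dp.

Original: g = 0.2953, ΔT = 2.4/(1−0.2953) = 3.4057 °C.
Without cloud: g' = 0.1203, ΔT' = 2.4/(1−0.1203) = 2.7282 °C.
Change = 2.7282 − 3.4057 = -0.68 °C.

-0.68 °C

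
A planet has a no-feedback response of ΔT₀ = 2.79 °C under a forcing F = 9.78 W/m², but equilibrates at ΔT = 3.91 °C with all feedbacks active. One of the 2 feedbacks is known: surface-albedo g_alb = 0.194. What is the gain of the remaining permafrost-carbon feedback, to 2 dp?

0.09

Amplification A = ΔT/ΔT₀ = 3.91/2.79 = 1.401.
Total gain g = 1 − 1/A = 1 − 1/1.401 = 0.2862.
The known gain is 0.194.
g_pf = 0.2862 − 0.194 = 0.09.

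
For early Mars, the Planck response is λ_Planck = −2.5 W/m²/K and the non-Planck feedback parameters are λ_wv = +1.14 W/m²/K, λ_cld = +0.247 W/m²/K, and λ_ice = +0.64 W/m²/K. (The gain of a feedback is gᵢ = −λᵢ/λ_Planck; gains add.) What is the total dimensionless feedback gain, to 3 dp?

Convert to gains: g_wv = 1.14/2.5 = 0.456; g_cld = 0.247/2.5 = 0.0988; g_ice = 0.64/2.5 = 0.256.
Total gain g = 0.8108.

0.811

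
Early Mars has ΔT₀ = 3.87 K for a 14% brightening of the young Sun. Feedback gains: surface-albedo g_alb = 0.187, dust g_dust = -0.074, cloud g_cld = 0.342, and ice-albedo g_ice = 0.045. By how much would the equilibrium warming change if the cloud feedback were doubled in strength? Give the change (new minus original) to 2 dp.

16.75 K

Original: g = 0.5, ΔT = 3.87/(1−0.5) = 7.7400 K.
With doubled cloud: g' = 0.842, ΔT' = 3.87/(1−0.842) = 24.4937 K.
Change = 24.4937 − 7.7400 = 16.75 K.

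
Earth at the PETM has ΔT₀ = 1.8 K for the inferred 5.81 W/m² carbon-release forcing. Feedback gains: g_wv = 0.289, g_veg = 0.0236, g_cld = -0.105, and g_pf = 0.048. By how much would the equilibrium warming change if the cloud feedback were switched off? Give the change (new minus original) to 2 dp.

0.40 K

Original: g = 0.2556, ΔT = 1.8/(1−0.2556) = 2.4181 K.
Without cloud: g' = 0.3606, ΔT' = 1.8/(1−0.3606) = 2.8151 K.
Change = 2.8151 − 2.4181 = 0.40 K.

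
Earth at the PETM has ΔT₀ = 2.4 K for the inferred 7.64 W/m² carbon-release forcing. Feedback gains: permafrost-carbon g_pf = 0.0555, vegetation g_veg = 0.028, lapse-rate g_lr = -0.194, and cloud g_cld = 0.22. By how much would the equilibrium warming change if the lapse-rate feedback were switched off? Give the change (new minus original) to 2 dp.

0.75 K

Original: g = 0.1095, ΔT = 2.4/(1−0.1095) = 2.6951 K.
Without lapse-rate: g' = 0.3035, ΔT' = 2.4/(1−0.3035) = 3.4458 K.
Change = 3.4458 − 2.6951 = 0.75 K.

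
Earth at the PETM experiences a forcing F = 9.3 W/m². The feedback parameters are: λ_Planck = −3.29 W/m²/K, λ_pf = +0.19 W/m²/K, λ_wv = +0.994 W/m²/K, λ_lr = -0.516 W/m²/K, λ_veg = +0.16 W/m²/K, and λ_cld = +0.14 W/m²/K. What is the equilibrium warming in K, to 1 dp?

Net feedback parameter λ = (−3.29) + (+0.19) + (+0.994) + (-0.516) + (+0.16) + (+0.14) = -2.322 W/m²/K.
ΔT = −F/λ = −9.3/(-2.322) = 4.0 K.

4.0 K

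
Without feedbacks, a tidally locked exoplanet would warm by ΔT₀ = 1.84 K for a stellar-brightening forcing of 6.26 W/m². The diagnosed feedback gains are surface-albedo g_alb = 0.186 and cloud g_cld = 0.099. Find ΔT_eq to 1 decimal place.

Total gain g = 0.186 + 0.099 = 0.285.
Amplification A = 1/(1 − 0.285) = 1.399.
ΔT = 1.84 × 1.399 = 2.6 K.

2.6 K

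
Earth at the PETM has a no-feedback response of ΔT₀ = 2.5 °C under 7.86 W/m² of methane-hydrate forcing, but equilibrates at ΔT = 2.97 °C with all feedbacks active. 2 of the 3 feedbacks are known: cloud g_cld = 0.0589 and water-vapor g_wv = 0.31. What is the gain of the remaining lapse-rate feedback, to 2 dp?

-0.21

Amplification A = ΔT/ΔT₀ = 2.97/2.5 = 1.188.
Total gain g = 1 − 1/A = 1 − 1/1.188 = 0.1582.
Known gains sum to 0.0589 + 0.31 = 0.3689.
g_lr = 0.1582 − 0.3689 = -0.21.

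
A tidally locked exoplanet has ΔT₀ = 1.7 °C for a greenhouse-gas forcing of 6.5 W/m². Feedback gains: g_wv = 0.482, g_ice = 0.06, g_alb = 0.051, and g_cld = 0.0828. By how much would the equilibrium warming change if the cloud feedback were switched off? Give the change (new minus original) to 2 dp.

-1.07 °C

Original: g = 0.6758, ΔT = 1.7/(1−0.6758) = 5.2437 °C.
Without cloud: g' = 0.593, ΔT' = 1.7/(1−0.593) = 4.1769 °C.
Change = 4.1769 − 5.2437 = -1.07 °C.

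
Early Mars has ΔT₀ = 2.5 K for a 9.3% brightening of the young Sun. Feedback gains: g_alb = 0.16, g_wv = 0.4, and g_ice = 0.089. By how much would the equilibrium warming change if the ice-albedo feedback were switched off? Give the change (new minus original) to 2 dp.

-1.44 K

Original: g = 0.649, ΔT = 2.5/(1−0.649) = 7.1225 K.
Without ice-albedo: g' = 0.56, ΔT' = 2.5/(1−0.56) = 5.6818 K.
Change = 5.6818 − 7.1225 = -1.44 K.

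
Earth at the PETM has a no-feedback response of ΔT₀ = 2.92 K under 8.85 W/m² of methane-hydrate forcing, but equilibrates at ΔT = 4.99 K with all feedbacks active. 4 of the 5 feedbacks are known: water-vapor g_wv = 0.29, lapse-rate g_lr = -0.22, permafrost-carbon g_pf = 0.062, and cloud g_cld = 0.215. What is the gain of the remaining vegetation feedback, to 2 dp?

0.07

Amplification A = ΔT/ΔT₀ = 4.99/2.92 = 1.709.
Total gain g = 1 − 1/A = 1 − 1/1.709 = 0.4149.
Known gains sum to 0.29 − 0.22 + 0.062 + 0.215 = 0.347.
g_veg = 0.4149 − 0.347 = 0.07.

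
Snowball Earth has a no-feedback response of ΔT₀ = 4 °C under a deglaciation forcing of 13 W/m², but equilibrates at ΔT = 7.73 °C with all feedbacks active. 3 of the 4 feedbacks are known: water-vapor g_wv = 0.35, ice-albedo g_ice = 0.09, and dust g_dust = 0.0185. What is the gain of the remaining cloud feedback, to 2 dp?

Amplification A = ΔT/ΔT₀ = 7.73/4 = 1.933.
Total gain g = 1 − 1/A = 1 − 1/1.933 = 0.4827.
Known gains sum to 0.35 + 0.09 + 0.0185 = 0.4585.
g_cld = 0.4827 − 0.4585 = 0.02.

0.02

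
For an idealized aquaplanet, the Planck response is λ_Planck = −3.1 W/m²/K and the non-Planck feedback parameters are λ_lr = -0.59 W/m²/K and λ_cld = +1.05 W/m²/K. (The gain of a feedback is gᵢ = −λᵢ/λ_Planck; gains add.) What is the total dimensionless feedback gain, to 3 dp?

0.148

Convert to gains: g_lr = -0.59/3.1 = -0.1903; g_cld = 1.05/3.1 = 0.3387.
Total gain g = 0.1484.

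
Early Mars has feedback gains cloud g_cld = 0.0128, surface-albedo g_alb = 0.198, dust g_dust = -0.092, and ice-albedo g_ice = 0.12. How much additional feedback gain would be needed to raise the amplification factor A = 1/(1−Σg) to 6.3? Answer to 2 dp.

Current total gain = 0.2388.
Target gain for A = 6.3: g* = 1 − 1/6.3 = 0.8413.
Additional gain needed = 0.8413 − 0.2388 = 0.60.

0.60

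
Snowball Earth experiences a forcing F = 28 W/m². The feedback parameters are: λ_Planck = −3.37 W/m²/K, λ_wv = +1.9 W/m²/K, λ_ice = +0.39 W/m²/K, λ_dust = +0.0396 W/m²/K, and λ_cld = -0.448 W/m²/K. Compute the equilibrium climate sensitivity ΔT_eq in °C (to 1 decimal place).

18.8 °C

Net feedback parameter λ = (−3.37) + (+1.9) + (+0.39) + (+0.0396) + (-0.448) = -1.4884 W/m²/K.
ΔT = −F/λ = −28/(-1.4884) = 18.8 °C.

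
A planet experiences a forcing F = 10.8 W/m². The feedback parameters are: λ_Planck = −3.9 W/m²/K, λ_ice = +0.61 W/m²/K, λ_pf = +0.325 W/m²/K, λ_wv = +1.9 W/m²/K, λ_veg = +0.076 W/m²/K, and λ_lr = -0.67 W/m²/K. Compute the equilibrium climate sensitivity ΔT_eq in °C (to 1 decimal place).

Net feedback parameter λ = (−3.9) + (+0.61) + (+0.325) + (+1.9) + (+0.076) + (-0.67) = -1.659 W/m²/K.
ΔT = −F/λ = −10.8/(-1.659) = 6.5 °C.

6.5 °C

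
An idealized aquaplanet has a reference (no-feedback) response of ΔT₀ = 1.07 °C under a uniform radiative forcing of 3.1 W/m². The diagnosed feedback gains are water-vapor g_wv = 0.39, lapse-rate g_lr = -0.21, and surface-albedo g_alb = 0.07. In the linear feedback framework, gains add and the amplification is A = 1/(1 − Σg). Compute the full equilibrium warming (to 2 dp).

Total gain g = 0.39 − 0.21 + 0.07 = 0.25.
Amplification A = 1/(1 − 0.25) = 1.333.
ΔT = 1.07 × 1.333 = 1.43 °C.

1.43 °C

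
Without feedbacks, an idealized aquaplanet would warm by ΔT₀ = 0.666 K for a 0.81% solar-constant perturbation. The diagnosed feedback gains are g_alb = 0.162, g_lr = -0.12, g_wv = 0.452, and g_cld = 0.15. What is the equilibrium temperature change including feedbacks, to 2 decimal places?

Total gain g = 0.162 − 0.12 + 0.452 + 0.15 = 0.644.
Amplification A = 1/(1 − 0.644) = 2.809.
ΔT = 0.666 × 2.809 = 1.87 K.

1.87 K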